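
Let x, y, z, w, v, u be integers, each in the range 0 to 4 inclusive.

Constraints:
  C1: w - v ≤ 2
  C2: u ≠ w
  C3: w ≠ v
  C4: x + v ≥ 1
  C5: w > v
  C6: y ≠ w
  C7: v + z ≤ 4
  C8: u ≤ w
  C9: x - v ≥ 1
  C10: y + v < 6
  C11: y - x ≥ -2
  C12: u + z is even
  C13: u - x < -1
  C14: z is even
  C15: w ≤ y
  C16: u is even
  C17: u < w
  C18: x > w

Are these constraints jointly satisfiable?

Satisfiable

The assignment x = 4, y = 4, z = 4, w = 1, v = 0, u = 0 works:
  constraint 1 holds since w - v = 1.
  constraint 4 holds since x + v = 4.
  constraint 7 holds since v + z = 4.
The rest check out directly.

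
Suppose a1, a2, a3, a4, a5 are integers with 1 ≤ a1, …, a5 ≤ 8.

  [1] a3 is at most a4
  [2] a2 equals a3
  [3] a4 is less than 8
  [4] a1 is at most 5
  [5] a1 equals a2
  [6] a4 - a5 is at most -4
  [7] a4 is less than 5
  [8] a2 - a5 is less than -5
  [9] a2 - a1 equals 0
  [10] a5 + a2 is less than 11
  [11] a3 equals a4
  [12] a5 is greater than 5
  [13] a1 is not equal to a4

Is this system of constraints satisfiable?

From constraints 2, 5, and 11, a1 = a2 = a3 = a4, so a1 = a4. But constraint 13 says a1 ≠ a4. Contradiction.

Unsatisfiable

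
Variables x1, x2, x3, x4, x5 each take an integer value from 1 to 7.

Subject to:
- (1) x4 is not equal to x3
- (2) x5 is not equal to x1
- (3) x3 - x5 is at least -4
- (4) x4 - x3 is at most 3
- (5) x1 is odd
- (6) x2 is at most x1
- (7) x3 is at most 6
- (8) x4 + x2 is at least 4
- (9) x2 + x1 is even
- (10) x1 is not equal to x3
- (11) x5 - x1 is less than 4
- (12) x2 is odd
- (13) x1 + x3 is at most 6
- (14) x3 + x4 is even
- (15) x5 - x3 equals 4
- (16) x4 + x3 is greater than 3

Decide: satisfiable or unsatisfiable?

Setting (x1, x2, x3, x4, x5) = (3, 1, 1, 3, 5) satisfies everything: constraint 3: x3 - x5 = -4; constraint 4: x4 - x3 = 2; constraint 8: x4 + x2 = 4, and the others follow.

Satisfiable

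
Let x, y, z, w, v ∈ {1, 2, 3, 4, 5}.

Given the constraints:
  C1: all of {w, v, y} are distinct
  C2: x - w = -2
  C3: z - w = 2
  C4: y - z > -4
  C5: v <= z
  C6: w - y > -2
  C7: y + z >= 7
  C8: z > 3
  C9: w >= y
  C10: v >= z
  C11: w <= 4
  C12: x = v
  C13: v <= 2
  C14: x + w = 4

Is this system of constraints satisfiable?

Unsatisfiable

From constraints 9 and 11: y ≤ w ≤ 4. From constraints 10 and 13: z ≤ v ≤ 2. Hence y + z ≤ 6. But constraint 7 requires y + z ≥ 7, and 7 > 6. Contradiction.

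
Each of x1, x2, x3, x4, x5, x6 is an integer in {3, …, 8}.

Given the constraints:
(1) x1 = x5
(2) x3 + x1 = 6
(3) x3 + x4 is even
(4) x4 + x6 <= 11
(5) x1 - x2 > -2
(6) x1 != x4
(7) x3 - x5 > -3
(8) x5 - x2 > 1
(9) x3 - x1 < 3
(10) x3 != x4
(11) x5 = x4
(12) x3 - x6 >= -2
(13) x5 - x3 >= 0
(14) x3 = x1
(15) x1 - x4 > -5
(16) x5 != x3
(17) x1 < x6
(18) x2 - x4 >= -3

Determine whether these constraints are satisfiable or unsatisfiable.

From constraints 1, 11, and 14, x3 = x1 = x5 = x4, so x3 = x4. But constraint 10 says x3 ≠ x4. Contradiction.

Unsatisfiable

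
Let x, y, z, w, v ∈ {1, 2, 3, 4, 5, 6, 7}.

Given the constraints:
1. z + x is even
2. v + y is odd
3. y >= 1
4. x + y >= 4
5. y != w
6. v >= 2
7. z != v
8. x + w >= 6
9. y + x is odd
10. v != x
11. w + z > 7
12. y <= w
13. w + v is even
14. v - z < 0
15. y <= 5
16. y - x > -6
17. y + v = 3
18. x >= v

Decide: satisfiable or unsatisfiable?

Setting (x, y, z, w, v) = (4, 1, 4, 4, 2) satisfies everything: constraint 4: x + y = 5; constraint 8: x + w = 8, and the others follow.

Satisfiable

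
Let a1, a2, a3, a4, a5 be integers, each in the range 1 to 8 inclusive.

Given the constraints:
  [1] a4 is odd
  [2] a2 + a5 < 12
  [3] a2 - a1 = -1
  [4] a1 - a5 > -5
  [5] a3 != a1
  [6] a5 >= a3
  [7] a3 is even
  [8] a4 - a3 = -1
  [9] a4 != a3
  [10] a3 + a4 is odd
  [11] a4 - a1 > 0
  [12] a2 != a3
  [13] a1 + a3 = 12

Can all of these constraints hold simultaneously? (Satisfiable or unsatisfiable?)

One satisfying assignment is a1 = 4, a2 = 3, a3 = 8, a4 = 7, a5 = 8.
For the less obvious constraints — constraint 2: a2 + a5 = 11; constraint 3: a2 - a1 = -1 — and the others hold by inspection.

Satisfiable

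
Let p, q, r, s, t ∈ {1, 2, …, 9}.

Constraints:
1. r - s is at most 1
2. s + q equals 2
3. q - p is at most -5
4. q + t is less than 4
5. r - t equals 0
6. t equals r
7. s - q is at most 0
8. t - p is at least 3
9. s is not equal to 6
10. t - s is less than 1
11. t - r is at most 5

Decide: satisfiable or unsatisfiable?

Constraints 1, 3, 7, 8, and 11 give s − r ≥ -1, r − t ≥ -5, t − p ≥ 3, p − q ≥ 5, q − s ≥ 0.
Adding all 5 inequalities: the left sides telescope to 0, and the right sides sum to (-1) + (-5) + 3 + 5 + 0 = 2. So 0 ≥ 2, which is false.

Unsatisfiable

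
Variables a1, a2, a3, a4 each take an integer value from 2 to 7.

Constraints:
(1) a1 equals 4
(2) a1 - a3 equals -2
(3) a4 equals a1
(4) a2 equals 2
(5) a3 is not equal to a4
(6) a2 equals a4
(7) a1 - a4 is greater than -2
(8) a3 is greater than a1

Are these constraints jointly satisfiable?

Constraint 4 fixes a2 = 2 and constraint 1 fixes a1 = 4. Constraints 3 and 6 give a2 = a4 = a1, so a2 = a1. But 2 ≠ 4 — contradiction.

Unsatisfiable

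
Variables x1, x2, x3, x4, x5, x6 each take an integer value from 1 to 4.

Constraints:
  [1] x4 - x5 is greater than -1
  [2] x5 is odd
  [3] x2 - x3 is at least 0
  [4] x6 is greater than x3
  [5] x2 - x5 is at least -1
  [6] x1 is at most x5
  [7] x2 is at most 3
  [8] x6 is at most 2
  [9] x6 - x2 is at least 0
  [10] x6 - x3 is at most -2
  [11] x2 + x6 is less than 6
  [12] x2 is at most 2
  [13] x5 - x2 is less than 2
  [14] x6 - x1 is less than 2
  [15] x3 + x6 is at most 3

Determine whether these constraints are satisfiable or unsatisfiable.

Constraints 3, 9, and 10 give x6 − x2 ≥ 0, x2 − x3 ≥ 0, x3 − x6 ≥ 2.
Adding all 3 inequalities: the left sides telescope to 0, and the right sides sum to 0 + 0 + 2 = 2. So 0 ≥ 2, which is false.

Unsatisfiable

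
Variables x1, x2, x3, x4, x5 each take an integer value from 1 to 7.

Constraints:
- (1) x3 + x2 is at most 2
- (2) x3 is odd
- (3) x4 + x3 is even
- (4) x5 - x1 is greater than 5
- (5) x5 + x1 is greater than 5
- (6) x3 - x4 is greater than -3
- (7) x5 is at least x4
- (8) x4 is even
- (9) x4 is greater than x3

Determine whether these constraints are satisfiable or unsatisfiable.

Constraint 8 makes x4 even and constraint 2 makes x3 odd, so x4 + x3 must be odd. Constraint 3 says x4 + x3 is even — contradiction.

Unsatisfiable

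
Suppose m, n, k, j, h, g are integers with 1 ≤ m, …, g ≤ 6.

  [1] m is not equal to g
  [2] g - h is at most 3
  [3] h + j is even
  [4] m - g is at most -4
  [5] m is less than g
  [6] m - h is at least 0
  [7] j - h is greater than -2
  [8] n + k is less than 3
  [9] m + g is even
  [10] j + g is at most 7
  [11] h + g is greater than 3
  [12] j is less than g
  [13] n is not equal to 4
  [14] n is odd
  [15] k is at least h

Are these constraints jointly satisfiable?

Unsatisfiable

Constraints 2, 4, and 6 give m − h ≥ 0, h − g ≥ -3, g − m ≥ 4.
Adding all 3 inequalities: the left sides telescope to 0, and the right sides sum to 0 + (-3) + 4 = 1. So 0 ≥ 1, which is false.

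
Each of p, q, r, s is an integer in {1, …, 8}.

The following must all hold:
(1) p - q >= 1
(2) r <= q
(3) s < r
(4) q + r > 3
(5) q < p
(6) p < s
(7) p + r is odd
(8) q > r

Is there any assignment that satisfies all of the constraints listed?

Constraints 2, 3, 5, and 6 give p < s, s < r, r ≤ q, q < p. Chaining: p < s < r ≤ q < p, which forces p < p — impossible.

Unsatisfiable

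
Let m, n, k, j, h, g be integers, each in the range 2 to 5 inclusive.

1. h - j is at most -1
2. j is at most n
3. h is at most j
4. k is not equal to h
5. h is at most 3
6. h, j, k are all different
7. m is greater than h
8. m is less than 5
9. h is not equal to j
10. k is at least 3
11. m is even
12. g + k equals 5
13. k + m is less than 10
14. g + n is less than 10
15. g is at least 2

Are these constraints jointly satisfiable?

Setting (m, n, k, j, h, g) = (4, 5, 3, 4, 2, 2) satisfies everything: constraint 1: h - j = -2; constraint 12: g + k = 5, and the others follow.

Satisfiable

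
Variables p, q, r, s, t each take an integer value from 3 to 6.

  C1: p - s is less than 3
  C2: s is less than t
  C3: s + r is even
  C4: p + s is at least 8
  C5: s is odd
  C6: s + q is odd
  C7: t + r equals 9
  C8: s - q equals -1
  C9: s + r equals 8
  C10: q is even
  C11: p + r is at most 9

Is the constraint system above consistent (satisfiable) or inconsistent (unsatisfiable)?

Satisfiable

Setting (p, q, r, s, t) = (5, 6, 3, 5, 6) satisfies everything: constraint 1: p - s = 0; constraint 4: p + s = 10; constraint 7: t + r = 9, and the others follow.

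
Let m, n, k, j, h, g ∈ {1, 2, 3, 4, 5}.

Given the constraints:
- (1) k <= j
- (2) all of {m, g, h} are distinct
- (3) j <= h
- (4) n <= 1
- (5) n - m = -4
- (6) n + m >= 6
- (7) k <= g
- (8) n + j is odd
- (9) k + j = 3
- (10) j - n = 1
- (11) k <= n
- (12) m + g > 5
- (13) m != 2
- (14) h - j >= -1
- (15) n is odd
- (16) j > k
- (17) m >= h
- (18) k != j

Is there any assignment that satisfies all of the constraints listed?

Satisfiable

Take m = 5, n = 1, k = 1, j = 2, h = 4, g = 1. Then constraint 5: n - m = -4; constraint 6: n + m = 6; constraint 9: k + j = 3, and every other listed constraint is also met.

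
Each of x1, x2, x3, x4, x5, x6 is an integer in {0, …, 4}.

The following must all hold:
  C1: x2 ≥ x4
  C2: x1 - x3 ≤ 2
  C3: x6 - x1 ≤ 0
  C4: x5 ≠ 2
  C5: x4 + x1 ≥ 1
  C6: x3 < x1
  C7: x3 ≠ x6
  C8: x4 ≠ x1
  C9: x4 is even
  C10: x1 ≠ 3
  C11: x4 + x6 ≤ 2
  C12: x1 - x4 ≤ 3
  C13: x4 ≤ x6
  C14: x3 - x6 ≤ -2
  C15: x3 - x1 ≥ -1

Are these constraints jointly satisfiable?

Unsatisfiable

Constraints 3, 14, and 15 give x6 − x3 ≥ 2, x3 − x1 ≥ -1, x1 − x6 ≥ 0.
Adding all 3 inequalities: the left sides telescope to 0, and the right sides sum to 2 + (-1) + 0 = 1. So 0 ≥ 1, which is false.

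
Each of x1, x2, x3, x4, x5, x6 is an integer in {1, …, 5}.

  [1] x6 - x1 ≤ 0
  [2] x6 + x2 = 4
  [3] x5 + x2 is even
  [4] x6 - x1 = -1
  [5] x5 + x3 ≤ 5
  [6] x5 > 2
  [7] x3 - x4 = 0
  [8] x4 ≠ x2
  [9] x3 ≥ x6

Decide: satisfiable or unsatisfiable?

Satisfiable

One satisfying assignment is x1 = 2, x2 = 3, x3 = 1, x4 = 1, x5 = 3, x6 = 1.
For the less obvious constraints — constraint 1: x6 - x1 = -1; constraint 2: x6 + x2 = 4 — and the others hold by inspection.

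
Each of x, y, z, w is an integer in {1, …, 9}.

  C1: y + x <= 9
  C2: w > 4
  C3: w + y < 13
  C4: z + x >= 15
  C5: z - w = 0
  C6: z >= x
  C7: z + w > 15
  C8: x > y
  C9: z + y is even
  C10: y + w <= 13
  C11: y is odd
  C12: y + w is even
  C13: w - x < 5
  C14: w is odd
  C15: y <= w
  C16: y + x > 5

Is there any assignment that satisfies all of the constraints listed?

Satisfiable

Try x = 6, y = 1, z = 9, w = 9.
Check constraint 1: y + x = 7; constraint 3: w + y = 10; constraint 4: z + x = 15. The remaining constraints are straightforward to verify.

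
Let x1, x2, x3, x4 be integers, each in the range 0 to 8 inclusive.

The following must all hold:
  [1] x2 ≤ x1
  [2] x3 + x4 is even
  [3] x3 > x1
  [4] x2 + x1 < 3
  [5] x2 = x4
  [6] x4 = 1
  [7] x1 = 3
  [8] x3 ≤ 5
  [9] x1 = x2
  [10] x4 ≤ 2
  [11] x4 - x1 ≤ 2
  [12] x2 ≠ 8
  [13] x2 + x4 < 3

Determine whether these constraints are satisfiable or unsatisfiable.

Unsatisfiable

Constraint 7 fixes x1 = 3 and constraint 6 fixes x4 = 1. Constraints 5 and 9 give x1 = x2 = x4, so x1 = x4. But 3 ≠ 1 — contradiction.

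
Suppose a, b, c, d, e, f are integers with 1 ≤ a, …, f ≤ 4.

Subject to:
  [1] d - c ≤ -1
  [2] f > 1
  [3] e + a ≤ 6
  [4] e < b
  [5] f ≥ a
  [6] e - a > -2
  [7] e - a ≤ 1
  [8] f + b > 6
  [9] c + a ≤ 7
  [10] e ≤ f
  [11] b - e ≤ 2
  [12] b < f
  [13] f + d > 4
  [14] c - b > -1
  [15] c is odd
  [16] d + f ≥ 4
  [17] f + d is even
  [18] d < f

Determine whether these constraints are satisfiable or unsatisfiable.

Satisfiable

Try a = 2, b = 3, c = 3, d = 2, e = 2, f = 4.
Check constraint 1: d - c = -1; constraint 3: e + a = 4; constraint 6: e - a = 0. The remaining constraints are straightforward to verify.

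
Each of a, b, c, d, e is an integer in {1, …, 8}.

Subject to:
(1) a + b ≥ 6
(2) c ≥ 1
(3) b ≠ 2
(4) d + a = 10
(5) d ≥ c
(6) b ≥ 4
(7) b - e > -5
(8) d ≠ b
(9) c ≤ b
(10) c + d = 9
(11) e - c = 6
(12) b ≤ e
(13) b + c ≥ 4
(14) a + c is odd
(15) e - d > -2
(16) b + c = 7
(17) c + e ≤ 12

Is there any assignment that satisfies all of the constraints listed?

Satisfiable

One satisfying assignment is a = 3, b = 5, c = 2, d = 7, e = 8.
For the less obvious constraints — constraint 1: a + b = 8; constraint 4: d + a = 10 — and the others hold by inspection.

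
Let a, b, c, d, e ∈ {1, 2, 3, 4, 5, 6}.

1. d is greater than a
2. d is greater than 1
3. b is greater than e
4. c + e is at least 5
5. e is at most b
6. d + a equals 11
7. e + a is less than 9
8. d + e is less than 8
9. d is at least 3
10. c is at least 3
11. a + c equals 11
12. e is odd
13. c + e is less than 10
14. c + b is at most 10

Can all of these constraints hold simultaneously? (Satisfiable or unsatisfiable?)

Satisfiable

The assignment a = 5, b = 2, c = 6, d = 6, e = 1 works:
  constraint 4 holds since c + e = 7.
  constraint 6 holds since d + a = 11.
The rest check out directly.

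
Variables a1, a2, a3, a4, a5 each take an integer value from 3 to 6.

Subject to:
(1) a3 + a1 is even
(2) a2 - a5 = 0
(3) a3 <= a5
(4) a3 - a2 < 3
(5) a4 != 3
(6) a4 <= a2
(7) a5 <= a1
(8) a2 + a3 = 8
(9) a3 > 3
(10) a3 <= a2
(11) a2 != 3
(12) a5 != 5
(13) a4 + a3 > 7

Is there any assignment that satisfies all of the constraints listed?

Satisfiable

Setting (a1, a2, a3, a4, a5) = (6, 4, 4, 4, 4) satisfies everything: constraint 2: a2 - a5 = 0; constraint 4: a3 - a2 = 0, and the others follow.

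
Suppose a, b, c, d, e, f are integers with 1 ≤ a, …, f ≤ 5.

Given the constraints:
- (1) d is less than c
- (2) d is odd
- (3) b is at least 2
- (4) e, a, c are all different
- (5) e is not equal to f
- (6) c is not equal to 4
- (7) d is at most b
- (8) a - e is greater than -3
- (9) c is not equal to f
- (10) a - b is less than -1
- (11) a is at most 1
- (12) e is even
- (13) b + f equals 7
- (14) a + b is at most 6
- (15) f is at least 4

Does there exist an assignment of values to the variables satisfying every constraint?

Satisfiable

Setting (a, b, c, d, e, f) = (1, 3, 5, 3, 2, 4) satisfies everything: constraint 8: a - e = -1; constraint 10: a - b = -2; constraint 13: b + f = 7, and the others follow.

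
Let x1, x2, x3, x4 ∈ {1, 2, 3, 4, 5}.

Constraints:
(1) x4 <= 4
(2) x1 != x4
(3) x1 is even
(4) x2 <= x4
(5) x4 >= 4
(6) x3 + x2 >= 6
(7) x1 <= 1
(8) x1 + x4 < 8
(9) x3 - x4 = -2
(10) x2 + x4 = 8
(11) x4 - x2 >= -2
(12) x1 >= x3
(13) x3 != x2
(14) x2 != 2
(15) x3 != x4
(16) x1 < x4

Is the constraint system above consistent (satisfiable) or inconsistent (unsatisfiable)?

Unsatisfiable

From constraints 7 and 12: x3 ≤ x1 ≤ 1. From constraints 1 and 4: x2 ≤ x4 ≤ 4. Hence x3 + x2 ≤ 5. But constraint 6 requires x3 + x2 ≥ 6, and 6 > 5. Contradiction.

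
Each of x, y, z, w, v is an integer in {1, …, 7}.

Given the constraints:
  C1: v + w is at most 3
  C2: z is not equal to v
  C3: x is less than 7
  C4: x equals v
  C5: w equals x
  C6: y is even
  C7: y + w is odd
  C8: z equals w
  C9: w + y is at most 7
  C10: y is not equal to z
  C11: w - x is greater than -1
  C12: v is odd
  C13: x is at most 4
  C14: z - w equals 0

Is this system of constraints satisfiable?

From constraints 4, 5, and 8, z = w = x = v, so z = v. But constraint 2 says z ≠ v. Contradiction.

Unsatisfiable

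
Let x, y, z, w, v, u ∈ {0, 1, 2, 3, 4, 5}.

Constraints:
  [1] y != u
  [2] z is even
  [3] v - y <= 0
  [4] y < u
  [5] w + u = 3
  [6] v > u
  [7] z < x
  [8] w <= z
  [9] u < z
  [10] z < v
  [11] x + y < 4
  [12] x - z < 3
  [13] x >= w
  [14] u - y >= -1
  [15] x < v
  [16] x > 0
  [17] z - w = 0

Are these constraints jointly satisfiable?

Unsatisfiable

Constraints 3, 4, 7, 9, and 15 give z < x, x < v, v ≤ y, y < u, u < z. Chaining: z < x < v ≤ y < u < z, which forces z < z — impossible.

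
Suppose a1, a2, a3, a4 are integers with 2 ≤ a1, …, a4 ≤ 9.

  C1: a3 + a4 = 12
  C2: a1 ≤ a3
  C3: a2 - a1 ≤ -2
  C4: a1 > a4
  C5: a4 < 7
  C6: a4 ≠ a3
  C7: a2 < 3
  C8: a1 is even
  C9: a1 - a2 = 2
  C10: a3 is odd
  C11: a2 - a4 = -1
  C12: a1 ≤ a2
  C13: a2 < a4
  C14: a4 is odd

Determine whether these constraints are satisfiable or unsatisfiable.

Unsatisfiable

Constraints 4, 12, and 13 give a2 < a4, a4 < a1, a1 ≤ a2. Chaining: a2 < a4 < a1 ≤ a2, which forces a2 < a2 — impossible.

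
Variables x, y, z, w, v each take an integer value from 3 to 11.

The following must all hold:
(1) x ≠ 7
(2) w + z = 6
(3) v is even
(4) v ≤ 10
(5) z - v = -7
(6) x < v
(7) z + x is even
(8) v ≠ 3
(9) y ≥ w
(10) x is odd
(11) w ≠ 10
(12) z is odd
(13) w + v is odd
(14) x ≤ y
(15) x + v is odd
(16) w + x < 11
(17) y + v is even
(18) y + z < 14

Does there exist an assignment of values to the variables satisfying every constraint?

Take x = 5, y = 10, z = 3, w = 3, v = 10. Then constraint 2: w + z = 6; constraint 5: z - v = -7; constraint 16: w + x = 8, and every other listed constraint is also met.

Satisfiable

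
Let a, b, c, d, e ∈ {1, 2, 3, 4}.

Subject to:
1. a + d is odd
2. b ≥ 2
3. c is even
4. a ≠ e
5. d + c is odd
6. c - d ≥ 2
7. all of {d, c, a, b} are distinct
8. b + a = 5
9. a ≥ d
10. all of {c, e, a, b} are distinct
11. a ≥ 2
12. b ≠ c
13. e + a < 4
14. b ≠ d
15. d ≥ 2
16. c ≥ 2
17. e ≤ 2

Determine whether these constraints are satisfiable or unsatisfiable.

Unsatisfiable

Constraints 2, 11, 15, and 16 confine each of d, c, a, b to the 3 values {2, …, 4} (the domain already gives each ≤ 4).
Constraint 7 requires all 4 of them to be distinct, but only 3 values are available — impossible by the pigeonhole principle.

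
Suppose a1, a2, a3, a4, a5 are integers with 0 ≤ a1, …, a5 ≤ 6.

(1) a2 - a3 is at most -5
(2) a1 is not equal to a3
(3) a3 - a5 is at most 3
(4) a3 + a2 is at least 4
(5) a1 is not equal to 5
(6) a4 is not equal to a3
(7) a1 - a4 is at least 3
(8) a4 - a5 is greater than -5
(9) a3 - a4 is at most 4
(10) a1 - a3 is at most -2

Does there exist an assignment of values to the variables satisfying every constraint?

Unsatisfiable

Constraints 7, 9, and 10 give a1 − a4 ≥ 3, a4 − a3 ≥ -4, a3 − a1 ≥ 2.
Adding all 3 inequalities: the left sides telescope to 0, and the right sides sum to 3 + (-4) + 2 = 1. So 0 ≥ 1, which is false.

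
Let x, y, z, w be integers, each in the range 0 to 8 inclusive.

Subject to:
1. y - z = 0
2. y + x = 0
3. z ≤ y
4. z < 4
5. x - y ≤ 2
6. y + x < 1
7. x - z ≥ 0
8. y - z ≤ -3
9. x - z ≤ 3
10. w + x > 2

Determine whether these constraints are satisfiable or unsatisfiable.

Constraints 5, 7, and 8 give z − y ≥ 3, y − x ≥ -2, x − z ≥ 0.
Adding all 3 inequalities: the left sides telescope to 0, and the right sides sum to 3 + (-2) + 0 = 1. So 0 ≥ 1, which is false.

Unsatisfiable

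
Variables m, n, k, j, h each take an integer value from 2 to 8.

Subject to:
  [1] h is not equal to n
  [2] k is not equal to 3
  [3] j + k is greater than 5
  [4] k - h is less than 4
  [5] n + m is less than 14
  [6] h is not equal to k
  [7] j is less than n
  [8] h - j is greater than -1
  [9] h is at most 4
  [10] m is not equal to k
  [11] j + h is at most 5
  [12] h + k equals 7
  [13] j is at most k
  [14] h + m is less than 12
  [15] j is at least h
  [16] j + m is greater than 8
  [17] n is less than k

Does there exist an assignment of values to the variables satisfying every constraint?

Try m = 8, n = 4, k = 5, j = 2, h = 2.
Check constraint 3: j + k = 7; constraint 4: k - h = 3; constraint 5: n + m = 12. The remaining constraints are straightforward to verify.

Satisfiable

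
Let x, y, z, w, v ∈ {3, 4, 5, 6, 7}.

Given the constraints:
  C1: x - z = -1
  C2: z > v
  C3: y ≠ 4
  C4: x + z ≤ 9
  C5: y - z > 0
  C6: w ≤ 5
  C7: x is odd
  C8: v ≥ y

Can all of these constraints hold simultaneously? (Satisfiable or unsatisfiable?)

Constraints 2, 5, and 8 give z < y, y ≤ v, v < z. Chaining: z < y ≤ v < z, which forces z < z — impossible.

Unsatisfiable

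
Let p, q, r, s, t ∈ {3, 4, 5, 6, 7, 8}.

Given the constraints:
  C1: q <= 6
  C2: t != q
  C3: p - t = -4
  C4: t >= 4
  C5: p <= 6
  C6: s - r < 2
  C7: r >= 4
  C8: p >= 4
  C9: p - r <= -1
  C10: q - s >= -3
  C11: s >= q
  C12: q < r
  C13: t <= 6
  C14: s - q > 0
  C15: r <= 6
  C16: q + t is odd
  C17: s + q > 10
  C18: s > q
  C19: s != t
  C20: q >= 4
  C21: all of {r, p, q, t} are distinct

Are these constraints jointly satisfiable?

Constraints 1, 4, 5, 7, 8, 13, 15, and 20 confine each of r, p, q, t to the 3 values {4, …, 6}.
Constraint 21 requires all 4 of them to be distinct, but only 3 values are available — impossible by the pigeonhole principle.

Unsatisfiable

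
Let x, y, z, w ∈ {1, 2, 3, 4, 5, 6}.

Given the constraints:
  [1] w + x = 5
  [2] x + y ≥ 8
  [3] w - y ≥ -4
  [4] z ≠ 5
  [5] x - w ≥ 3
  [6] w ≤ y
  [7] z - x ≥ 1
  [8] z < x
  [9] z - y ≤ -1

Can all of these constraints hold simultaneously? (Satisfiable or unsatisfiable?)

Unsatisfiable

Constraints 3, 5, 7, and 9 give w − y ≥ -4, y − z ≥ 1, z − x ≥ 1, x − w ≥ 3.
Adding all 4 inequalities: the left sides telescope to 0, and the right sides sum to (-4) + 1 + 1 + 3 = 1. So 0 ≥ 1, which is false.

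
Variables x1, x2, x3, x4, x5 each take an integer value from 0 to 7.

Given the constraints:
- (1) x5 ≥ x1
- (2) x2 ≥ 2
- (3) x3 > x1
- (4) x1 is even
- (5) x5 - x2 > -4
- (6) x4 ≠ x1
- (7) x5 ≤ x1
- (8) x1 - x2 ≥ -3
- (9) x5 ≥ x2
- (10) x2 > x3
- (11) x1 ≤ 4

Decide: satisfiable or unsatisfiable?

Constraints 3, 7, 9, and 10 give x5 ≤ x1, x1 < x3, x3 < x2, x2 ≤ x5. Chaining: x5 ≤ x1 < x3 < x2 ≤ x5, which forces x5 < x5 — impossible.

Unsatisfiable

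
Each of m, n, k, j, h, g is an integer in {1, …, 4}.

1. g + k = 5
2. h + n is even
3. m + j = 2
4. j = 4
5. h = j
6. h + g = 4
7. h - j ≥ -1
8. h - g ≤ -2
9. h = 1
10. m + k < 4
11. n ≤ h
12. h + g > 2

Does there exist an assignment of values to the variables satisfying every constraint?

Constraint 9 fixes h = 1 and constraint 4 fixes j = 4, but constraint 5 requires h = j. Since 1 ≠ 4, contradiction.

Unsatisfiable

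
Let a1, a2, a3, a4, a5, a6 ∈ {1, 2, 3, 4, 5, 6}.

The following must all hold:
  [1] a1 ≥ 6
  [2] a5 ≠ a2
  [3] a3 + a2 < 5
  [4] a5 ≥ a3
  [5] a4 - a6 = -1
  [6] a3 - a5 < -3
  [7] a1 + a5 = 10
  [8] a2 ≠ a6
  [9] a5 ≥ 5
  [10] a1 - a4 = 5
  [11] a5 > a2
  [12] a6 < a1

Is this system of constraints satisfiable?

From constraint 1: a1 ≥ 6. From constraint 9: a5 ≥ 5. Hence a1 + a5 ≥ 11. But constraint 7 requires a1 + a5 = 10, and 10 < 11. Contradiction.

Unsatisfiable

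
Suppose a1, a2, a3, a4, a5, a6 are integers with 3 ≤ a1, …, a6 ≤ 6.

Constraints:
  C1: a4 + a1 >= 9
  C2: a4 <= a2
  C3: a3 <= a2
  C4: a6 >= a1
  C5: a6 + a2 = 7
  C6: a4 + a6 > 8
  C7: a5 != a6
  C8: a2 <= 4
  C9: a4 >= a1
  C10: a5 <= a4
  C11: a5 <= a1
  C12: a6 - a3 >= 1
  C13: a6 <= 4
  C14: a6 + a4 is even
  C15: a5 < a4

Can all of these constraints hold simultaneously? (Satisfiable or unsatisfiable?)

Unsatisfiable

From constraints 2 and 8: a4 ≤ a2 ≤ 4. From constraints 4 and 13: a1 ≤ a6 ≤ 4. Hence a4 + a1 ≤ 8. But constraint 1 requires a4 + a1 ≥ 9, and 9 > 8. Contradiction.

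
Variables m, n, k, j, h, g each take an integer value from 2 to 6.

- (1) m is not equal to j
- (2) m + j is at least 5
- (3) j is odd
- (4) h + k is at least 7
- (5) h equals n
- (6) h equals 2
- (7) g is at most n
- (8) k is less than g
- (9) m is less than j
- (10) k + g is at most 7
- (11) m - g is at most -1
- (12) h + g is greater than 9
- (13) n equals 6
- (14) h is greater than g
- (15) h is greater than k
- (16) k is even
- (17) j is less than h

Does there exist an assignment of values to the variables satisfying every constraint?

Unsatisfiable

Constraint 6 fixes h = 2 and constraint 13 fixes n = 6, but constraint 5 requires h = n. Since 2 ≠ 6, contradiction.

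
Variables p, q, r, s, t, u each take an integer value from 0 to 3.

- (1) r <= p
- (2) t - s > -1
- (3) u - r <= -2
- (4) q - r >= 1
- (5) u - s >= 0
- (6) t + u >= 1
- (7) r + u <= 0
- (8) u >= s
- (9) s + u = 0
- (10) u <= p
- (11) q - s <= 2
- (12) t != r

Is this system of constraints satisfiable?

Unsatisfiable

Constraints 3, 4, 5, and 11 give s − q ≥ -2, q − r ≥ 1, r − u ≥ 2, u − s ≥ 0.
Adding all 4 inequalities: the left sides telescope to 0, and the right sides sum to (-2) + 1 + 2 + 0 = 1. So 0 ≥ 1, which is false.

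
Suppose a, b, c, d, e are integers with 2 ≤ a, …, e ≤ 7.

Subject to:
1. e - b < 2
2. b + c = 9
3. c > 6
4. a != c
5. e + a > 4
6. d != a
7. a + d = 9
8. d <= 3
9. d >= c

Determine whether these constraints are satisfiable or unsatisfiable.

From constraint 3: c ≥ 7. From constraints 8 and 9: c ≤ d and d ≤ 3, so c ≤ 3. But 3 < 7, so no value of c works.

Unsatisfiable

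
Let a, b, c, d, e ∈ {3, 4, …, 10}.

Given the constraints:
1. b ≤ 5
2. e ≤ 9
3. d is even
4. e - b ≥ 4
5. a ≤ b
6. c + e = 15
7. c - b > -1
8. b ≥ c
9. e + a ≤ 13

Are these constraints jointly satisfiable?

From constraints 1 and 8: c ≤ b ≤ 5. From constraint 2: e ≤ 9. Hence c + e ≤ 14. But constraint 6 requires c + e = 15, and 15 > 14. Contradiction.

Unsatisfiable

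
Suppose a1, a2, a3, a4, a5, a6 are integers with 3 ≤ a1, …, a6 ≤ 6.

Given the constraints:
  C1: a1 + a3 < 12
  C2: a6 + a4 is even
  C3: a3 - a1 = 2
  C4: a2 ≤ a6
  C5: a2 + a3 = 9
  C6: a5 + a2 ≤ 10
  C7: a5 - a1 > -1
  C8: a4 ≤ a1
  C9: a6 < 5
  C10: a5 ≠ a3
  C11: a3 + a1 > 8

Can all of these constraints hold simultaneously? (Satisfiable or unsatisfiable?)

Satisfiable

Try a1 = 4, a2 = 3, a3 = 6, a4 = 3, a5 = 5, a6 = 3.
Check constraint 1: a1 + a3 = 10; constraint 3: a3 - a1 = 2. The remaining constraints are straightforward to verify.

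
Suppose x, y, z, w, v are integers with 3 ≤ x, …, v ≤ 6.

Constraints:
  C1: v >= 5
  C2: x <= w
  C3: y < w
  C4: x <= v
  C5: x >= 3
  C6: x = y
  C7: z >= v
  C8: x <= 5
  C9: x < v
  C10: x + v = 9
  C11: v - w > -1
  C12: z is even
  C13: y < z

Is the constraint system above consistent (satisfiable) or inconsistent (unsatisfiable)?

Satisfiable

Take x = 3, y = 3, z = 6, w = 4, v = 6. Then constraint 10: x + v = 9; constraint 11: v - w = 2, and every other listed constraint is also met.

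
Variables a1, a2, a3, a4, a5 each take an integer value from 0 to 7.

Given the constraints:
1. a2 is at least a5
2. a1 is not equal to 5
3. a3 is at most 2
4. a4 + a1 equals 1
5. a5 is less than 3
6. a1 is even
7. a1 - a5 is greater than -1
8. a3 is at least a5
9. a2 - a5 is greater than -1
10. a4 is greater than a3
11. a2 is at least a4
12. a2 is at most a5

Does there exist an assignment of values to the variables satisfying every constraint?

Constraints 8, 10, 11, and 12 give a4 ≤ a2, a2 ≤ a5, a5 ≤ a3, a3 < a4. Chaining: a4 ≤ a2 ≤ a5 ≤ a3 < a4, which forces a4 < a4 — impossible.

Unsatisfiable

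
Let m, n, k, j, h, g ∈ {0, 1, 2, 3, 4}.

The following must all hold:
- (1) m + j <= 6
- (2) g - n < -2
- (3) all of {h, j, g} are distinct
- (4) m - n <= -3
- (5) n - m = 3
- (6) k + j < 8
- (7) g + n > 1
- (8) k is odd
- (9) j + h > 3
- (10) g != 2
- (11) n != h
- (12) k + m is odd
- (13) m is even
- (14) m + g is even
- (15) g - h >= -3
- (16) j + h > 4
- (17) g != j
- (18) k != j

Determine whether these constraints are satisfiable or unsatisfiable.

Satisfiable

Try m = 0, n = 3, k = 3, j = 4, h = 2, g = 0.
Check constraint 1: m + j = 4; constraint 2: g - n = -3; constraint 4: m - n = -3. The remaining constraints are straightforward to verify.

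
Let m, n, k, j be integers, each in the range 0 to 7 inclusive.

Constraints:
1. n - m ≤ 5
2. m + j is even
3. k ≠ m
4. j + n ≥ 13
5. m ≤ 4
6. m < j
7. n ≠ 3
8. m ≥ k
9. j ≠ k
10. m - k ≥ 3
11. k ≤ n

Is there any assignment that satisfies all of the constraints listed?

Setting (m, n, k, j) = (4, 7, 0, 6) satisfies everything: constraint 1: n - m = 3; constraint 4: j + n = 13; constraint 10: m - k = 4, and the others follow.

Satisfiable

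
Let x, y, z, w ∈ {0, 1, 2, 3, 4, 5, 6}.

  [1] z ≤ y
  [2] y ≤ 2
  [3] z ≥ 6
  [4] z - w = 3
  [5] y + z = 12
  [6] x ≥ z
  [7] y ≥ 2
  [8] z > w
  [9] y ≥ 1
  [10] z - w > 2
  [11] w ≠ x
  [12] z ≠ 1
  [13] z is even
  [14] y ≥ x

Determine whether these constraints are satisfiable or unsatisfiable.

From constraints 3 and 6: x ≥ z and z ≥ 6, so x ≥ 6. From constraints 2 and 14: x ≤ y and y ≤ 2, so x ≤ 2. But 2 < 6, so no value of x works.

Unsatisfiable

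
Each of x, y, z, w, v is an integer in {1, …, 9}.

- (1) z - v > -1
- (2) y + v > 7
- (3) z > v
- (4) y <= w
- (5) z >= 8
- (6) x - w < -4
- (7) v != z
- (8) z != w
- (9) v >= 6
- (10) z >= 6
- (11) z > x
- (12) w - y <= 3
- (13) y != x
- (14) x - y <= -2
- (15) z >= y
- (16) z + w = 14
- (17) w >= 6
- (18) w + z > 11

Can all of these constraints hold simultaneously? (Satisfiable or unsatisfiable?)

Satisfiable

Try x = 1, y = 3, z = 8, w = 6, v = 7.
Check constraint 1: z - v = 1; constraint 2: y + v = 10. The remaining constraints are straightforward to verify.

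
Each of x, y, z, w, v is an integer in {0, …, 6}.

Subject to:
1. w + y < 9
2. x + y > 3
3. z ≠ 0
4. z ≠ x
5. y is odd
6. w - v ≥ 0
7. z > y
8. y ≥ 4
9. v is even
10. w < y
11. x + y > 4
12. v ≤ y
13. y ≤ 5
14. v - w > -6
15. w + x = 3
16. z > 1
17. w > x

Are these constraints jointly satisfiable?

Satisfiable

Setting (x, y, z, w, v) = (0, 5, 6, 3, 0) satisfies everything: constraint 1: w + y = 8; constraint 2: x + y = 5, and the others follow.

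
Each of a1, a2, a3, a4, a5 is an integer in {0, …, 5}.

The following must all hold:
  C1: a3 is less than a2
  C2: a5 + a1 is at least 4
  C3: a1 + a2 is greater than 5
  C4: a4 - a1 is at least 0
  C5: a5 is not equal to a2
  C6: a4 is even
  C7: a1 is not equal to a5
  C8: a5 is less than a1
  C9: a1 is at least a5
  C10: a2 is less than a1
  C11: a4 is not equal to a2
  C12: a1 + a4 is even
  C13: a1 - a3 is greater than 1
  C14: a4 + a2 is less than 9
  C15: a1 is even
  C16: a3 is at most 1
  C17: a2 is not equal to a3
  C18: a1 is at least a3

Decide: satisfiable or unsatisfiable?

One satisfying assignment is a1 = 4, a2 = 2, a3 = 0, a4 = 4, a5 = 1.
For the less obvious constraints — constraint 2: a5 + a1 = 5; constraint 3: a1 + a2 = 6; constraint 4: a4 - a1 = 0 — and the others hold by inspection.

Satisfiable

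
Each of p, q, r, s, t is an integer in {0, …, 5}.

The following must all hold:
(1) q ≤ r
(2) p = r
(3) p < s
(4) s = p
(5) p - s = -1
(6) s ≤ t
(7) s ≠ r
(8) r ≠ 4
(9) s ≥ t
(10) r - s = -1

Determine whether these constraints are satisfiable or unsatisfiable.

From constraints 2 and 4, s = p = r, so s = r. But constraint 7 says s ≠ r. Contradiction.

Unsatisfiable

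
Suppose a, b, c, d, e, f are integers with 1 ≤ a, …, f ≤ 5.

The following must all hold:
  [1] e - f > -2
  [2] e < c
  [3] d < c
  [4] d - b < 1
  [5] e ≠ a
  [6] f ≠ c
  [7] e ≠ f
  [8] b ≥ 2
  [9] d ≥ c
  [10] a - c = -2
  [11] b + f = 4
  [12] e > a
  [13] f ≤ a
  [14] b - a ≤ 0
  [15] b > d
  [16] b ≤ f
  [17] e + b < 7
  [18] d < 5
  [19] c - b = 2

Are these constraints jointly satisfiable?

Constraints 2, 9, 12, 14, and 15 give c ≤ d, d < b, b ≤ a, a < e, e < c. Chaining: c ≤ d < b ≤ a < e < c, which forces c < c — impossible.

Unsatisfiable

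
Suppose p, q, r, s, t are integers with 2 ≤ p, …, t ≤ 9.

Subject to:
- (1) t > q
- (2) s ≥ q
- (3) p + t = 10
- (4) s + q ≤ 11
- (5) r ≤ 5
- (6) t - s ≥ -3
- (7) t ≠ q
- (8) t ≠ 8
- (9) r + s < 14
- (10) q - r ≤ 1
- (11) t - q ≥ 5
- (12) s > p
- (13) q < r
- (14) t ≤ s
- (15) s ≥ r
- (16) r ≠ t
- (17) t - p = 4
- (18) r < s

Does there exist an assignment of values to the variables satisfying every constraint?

Satisfiable

The assignment p = 3, q = 2, r = 3, s = 8, t = 7 works:
  constraint 3 holds since p + t = 10.
  constraint 4 holds since s + q = 10.
The rest check out directly.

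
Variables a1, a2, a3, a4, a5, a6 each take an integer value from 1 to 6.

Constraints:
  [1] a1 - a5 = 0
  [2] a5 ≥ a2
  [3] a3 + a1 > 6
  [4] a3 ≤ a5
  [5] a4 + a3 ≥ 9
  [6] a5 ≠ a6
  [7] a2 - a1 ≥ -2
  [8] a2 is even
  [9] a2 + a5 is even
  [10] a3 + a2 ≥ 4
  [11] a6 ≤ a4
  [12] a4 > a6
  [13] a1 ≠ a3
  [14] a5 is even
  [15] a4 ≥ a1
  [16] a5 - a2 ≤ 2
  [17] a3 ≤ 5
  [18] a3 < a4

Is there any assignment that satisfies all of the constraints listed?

Take a1 = 6, a2 = 4, a3 = 3, a4 = 6, a5 = 6, a6 = 1. Then constraint 1: a1 - a5 = 0; constraint 3: a3 + a1 = 9, and every other listed constraint is also met.

Satisfiable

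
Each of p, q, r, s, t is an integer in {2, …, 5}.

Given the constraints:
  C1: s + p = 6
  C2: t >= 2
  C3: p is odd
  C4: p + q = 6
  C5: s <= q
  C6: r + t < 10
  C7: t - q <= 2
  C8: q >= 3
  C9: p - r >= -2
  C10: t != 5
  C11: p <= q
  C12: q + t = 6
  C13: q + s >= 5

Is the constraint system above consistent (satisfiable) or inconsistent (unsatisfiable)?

Satisfiable

Take p = 3, q = 3, r = 5, s = 3, t = 3. Then constraint 1: s + p = 6; constraint 4: p + q = 6; constraint 6: r + t = 8, and every other listed constraint is also met.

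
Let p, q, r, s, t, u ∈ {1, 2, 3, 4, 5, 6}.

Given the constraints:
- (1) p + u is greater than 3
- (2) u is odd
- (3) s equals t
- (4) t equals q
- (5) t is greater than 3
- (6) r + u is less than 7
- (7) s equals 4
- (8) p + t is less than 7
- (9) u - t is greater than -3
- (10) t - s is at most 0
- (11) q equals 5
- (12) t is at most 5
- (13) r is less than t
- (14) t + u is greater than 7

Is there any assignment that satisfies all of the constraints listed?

Constraint 7 fixes s = 4 and constraint 11 fixes q = 5. Constraints 3 and 4 give s = t = q, so s = q. But 4 ≠ 5 — contradiction.

Unsatisfiable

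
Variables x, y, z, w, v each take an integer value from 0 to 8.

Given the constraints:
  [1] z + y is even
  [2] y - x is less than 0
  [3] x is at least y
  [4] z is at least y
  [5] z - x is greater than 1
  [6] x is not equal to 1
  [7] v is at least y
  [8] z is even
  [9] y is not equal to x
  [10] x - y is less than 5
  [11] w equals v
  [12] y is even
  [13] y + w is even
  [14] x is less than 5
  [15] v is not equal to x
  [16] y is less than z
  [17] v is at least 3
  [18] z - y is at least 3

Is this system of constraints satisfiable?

Satisfiable

One satisfying assignment is x = 4, y = 2, z = 8, w = 6, v = 6.
For the less obvious constraints — constraint 2: y - x = -2; constraint 5: z - x = 4; constraint 10: x - y = 2 — and the others hold by inspection.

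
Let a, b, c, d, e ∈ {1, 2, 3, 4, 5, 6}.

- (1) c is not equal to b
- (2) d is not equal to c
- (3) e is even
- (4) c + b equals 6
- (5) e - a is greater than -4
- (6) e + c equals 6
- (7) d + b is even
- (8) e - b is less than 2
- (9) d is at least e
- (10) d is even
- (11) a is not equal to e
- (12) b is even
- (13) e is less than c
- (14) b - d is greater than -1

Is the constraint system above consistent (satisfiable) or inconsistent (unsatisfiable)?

Try a = 4, b = 2, c = 4, d = 2, e = 2.
Check constraint 4: c + b = 6; constraint 5: e - a = -2; constraint 6: e + c = 6. The remaining constraints are straightforward to verify.

Satisfiable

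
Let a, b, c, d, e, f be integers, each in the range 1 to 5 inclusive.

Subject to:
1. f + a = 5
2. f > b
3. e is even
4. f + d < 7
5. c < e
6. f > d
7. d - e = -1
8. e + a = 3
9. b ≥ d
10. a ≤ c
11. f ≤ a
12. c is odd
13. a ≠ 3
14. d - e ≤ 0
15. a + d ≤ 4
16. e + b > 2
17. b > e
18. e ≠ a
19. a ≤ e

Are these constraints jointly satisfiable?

Constraints 2, 5, 10, 11, and 17 give e < b, b < f, f ≤ a, a ≤ c, c < e. Chaining: e < b < f ≤ a ≤ c < e, which forces e < e — impossible.

Unsatisfiable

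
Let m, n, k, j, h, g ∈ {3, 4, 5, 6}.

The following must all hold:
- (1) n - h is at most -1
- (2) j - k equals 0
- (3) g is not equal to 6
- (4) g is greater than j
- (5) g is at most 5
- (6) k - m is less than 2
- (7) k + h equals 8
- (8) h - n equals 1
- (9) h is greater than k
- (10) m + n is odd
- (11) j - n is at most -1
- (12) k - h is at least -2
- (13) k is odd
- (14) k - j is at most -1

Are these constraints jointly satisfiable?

Constraints 1, 11, 12, and 14 give h − n ≥ 1, n − j ≥ 1, j − k ≥ 1, k − h ≥ -2.
Adding all 4 inequalities: the left sides telescope to 0, and the right sides sum to 1 + 1 + 1 + (-2) = 1. So 0 ≥ 1, which is false.

Unsatisfiable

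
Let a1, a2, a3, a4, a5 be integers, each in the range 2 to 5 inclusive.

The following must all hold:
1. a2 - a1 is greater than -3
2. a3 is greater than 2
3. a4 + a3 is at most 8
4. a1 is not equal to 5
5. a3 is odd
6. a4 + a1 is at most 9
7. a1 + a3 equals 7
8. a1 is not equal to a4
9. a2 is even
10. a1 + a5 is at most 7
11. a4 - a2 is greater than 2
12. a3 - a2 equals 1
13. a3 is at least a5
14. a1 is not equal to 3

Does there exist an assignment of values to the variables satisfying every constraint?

Take a1 = 4, a2 = 2, a3 = 3, a4 = 5, a5 = 3. Then constraint 1: a2 - a1 = -2; constraint 3: a4 + a3 = 8, and every other listed constraint is also met.

Satisfiable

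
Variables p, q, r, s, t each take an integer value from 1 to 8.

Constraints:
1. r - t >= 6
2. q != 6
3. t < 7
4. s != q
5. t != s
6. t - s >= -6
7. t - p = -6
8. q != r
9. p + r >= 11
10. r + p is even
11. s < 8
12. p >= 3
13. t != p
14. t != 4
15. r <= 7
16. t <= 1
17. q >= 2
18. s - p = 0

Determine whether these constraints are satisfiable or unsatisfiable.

Take p = 7, q = 8, r = 7, s = 7, t = 1. Then constraint 1: r - t = 6; constraint 6: t - s = -6; constraint 7: t - p = -6, and every other listed constraint is also met.

Satisfiable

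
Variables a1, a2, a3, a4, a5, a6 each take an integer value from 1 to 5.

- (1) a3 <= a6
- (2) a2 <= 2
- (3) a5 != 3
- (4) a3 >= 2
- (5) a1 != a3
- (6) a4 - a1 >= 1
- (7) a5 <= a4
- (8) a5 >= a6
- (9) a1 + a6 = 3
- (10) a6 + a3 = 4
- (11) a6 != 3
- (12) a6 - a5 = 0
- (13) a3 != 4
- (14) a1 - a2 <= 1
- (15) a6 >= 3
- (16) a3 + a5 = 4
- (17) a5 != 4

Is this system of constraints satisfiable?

From constraint 4: a3 ≥ 2. From constraints 8 and 15: a5 ≥ a6 ≥ 3. Hence a3 + a5 ≥ 5. But constraint 16 requires a3 + a5 = 4, and 4 < 5. Contradiction.

Unsatisfiable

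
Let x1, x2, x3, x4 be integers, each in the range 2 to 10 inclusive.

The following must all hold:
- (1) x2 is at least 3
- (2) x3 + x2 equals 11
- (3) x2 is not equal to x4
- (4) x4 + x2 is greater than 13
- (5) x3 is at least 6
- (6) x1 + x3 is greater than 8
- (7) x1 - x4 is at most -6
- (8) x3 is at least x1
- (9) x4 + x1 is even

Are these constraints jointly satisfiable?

Satisfiable

Try x1 = 4, x2 = 4, x3 = 7, x4 = 10.
Check constraint 2: x3 + x2 = 11; constraint 4: x4 + x2 = 14. The remaining constraints are straightforward to verify.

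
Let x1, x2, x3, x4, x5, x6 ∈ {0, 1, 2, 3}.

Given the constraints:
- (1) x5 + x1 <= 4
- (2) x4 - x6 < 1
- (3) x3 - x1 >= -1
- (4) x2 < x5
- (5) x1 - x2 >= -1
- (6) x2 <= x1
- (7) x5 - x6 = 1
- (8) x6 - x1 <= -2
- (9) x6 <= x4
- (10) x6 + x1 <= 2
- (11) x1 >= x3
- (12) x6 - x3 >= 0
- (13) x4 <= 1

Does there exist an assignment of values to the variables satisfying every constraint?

Constraints 3, 8, and 12 give x6 − x3 ≥ 0, x3 − x1 ≥ -1, x1 − x6 ≥ 2.
Adding all 3 inequalities: the left sides telescope to 0, and the right sides sum to 0 + (-1) + 2 = 1. So 0 ≥ 1, which is false.

Unsatisfiable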